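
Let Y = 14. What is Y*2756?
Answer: 38584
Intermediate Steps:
Y*2756 = 14*2756 = 38584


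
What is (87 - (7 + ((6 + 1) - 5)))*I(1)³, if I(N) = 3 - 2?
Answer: 78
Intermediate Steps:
I(N) = 1
(87 - (7 + ((6 + 1) - 5)))*I(1)³ = (87 - (7 + ((6 + 1) - 5)))*1³ = (87 - (7 + (7 - 5)))*1 = (87 - (7 + 2))*1 = (87 - 1*9)*1 = (87 - 9)*1 = 78*1 = 78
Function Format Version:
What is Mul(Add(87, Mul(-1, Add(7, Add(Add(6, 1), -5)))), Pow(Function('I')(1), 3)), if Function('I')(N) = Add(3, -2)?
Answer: 78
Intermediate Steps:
Function('I')(N) = 1
Mul(Add(87, Mul(-1, Add(7, Add(Add(6, 1), -5)))), Pow(Function('I')(1), 3)) = Mul(Add(87, Mul(-1, Add(7, Add(Add(6, 1), -5)))), Pow(1, 3)) = Mul(Add(87, Mul(-1, Add(7, Add(7, -5)))), 1) = Mul(Add(87, Mul(-1, Add(7, 2))), 1) = Mul(Add(87, Mul(-1, 9)), 1) = Mul(Add(87, -9), 1) = Mul(78, 1) = 78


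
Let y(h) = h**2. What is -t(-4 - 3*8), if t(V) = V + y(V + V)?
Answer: -3108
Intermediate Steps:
t(V) = V + 4*V**2 (t(V) = V + (V + V)**2 = V + (2*V)**2 = V + 4*V**2)
-t(-4 - 3*8) = -(-4 - 3*8)*(1 + 4*(-4 - 3*8)) = -(-4 - 24)*(1 + 4*(-4 - 24)) = -(-28)*(1 + 4*(-28)) = -(-28)*(1 - 112) = -(-28)*(-111) = -1*3108 = -3108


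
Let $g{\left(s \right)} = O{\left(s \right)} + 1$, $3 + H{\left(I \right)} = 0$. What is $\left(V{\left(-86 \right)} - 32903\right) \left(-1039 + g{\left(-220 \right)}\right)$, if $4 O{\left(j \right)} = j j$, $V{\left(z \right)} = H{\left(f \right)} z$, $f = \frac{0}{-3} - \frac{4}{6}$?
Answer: $-361118990$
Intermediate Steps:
$f = - \frac{2}{3}$ ($f = 0 \left(- \frac{1}{3}\right) - \frac{2}{3} = 0 - \frac{2}{3} = - \frac{2}{3} \approx -0.66667$)
$H{\left(I \right)} = -3$ ($H{\left(I \right)} = -3 + 0 = -3$)
$V{\left(z \right)} = - 3 z$
$O{\left(j \right)} = \frac{j^{2}}{4}$ ($O{\left(j \right)} = \frac{j j}{4} = \frac{j^{2}}{4}$)
$g{\left(s \right)} = 1 + \frac{s^{2}}{4}$ ($g{\left(s \right)} = \frac{s^{2}}{4} + 1 = 1 + \frac{s^{2}}{4}$)
$\left(V{\left(-86 \right)} - 32903\right) \left(-1039 + g{\left(-220 \right)}\right) = \left(\left(-3\right) \left(-86\right) - 32903\right) \left(-1039 + \left(1 + \frac{\left(-220\right)^{2}}{4}\right)\right) = \left(258 - 32903\right) \left(-1039 + \left(1 + \frac{1}{4} \cdot 48400\right)\right) = - 32645 \left(-1039 + \left(1 + 12100\right)\right) = - 32645 \left(-1039 + 12101\right) = \left(-32645\right) 11062 = -361118990$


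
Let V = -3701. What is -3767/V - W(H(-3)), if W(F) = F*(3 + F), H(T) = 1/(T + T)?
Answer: 198529/133236 ≈ 1.4901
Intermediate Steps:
H(T) = 1/(2*T)
-3767/V - W(H(-3)) = -3767/(-3701) - (1/2)/(-3)*(3 + (1/2)/(-3)) = -3767*(-1/3701) - (1/2)*(-1/3)*(3 + (1/2)*(-1/3)) = 3767/3701 - (-1)*(3 - 1/6)/6 = 3767/3701 - (-1)*17/(6*6) = 3767/3701 - 1*(-17/36) = 3767/3701 + 17/36 = 198529/133236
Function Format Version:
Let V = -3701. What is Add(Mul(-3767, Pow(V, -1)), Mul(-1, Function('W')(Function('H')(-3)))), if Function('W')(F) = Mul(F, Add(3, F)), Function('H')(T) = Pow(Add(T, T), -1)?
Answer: Rational(198529, 133236) ≈ 1.4901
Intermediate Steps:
Function('H')(T) = Mul(Rational(1, 2), Pow(T, -1)) (Function('H')(T) = Pow(Mul(2, T), -1) = Mul(Rational(1, 2), Pow(T, -1)))
Add(Mul(-3767, Pow(V, -1)), Mul(-1, Function('W')(Function('H')(-3)))) = Add(Mul(-3767, Pow(-3701, -1)), Mul(-1, Mul(Mul(Rational(1, 2), Pow(-3, -1)), Add(3, Mul(Rational(1, 2), Pow(-3, -1)))))) = Add(Mul(-3767, Rational(-1, 3701)), Mul(-1, Mul(Mul(Rational(1, 2), Rational(-1, 3)), Add(3, Mul(Rational(1, 2), Rational(-1, 3)))))) = Add(Rational(3767, 3701), Mul(-1, Mul(Rational(-1, 6), Add(3, Rational(-1, 6))))) = Add(Rational(3767, 3701), Mul(-1, Mul(Rational(-1, 6), Rational(17, 6)))) = Add(Rational(3767, 3701), Mul(-1, Rational(-17, 36))) = Add(Rational(3767, 3701), Rational(17, 36)) = Rational(198529, 133236)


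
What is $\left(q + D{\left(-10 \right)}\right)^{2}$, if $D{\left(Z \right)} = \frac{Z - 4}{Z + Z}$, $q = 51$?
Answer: $\frac{267289}{100} \approx 2672.9$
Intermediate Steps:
$D{\left(Z \right)} = \frac{-4 + Z}{2 Z}$
$\left(q + D{\left(-10 \right)}\right)^{2} = \left(51 + \frac{-4 - 10}{2 \left(-10\right)}\right)^{2} = \left(51 + \frac{1}{2} \left(- \frac{1}{10}\right) \left(-14\right)\right)^{2} = \left(51 + \frac{7}{10}\right)^{2} = \left(\frac{517}{10}\right)^{2} = \frac{267289}{100}$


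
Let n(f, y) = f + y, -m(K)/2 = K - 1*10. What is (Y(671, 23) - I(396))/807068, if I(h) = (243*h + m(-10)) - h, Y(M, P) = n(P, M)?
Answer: -47589/403534 ≈ -0.11793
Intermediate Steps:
m(K) = 20 - 2*K (m(K) = -2*(K - 1*10) = -2*(K - 10) = -2*(-10 + K) = 20 - 2*K)
Y(M, P) = M + P (Y(M, P) = P + M = M + P)
I(h) = 40 + 242*h (I(h) = (243*h + (20 - 2*(-10))) - h = (243*h + (20 + 20)) - h = (243*h + 40) - h = (40 + 243*h) - h = 40 + 242*h)
(Y(671, 23) - I(396))/807068 = ((671 + 23) - (40 + 242*396))/807068 = (694 - (40 + 95832))*(1/807068) = (694 - 1*95872)*(1/807068) = (694 - 95872)*(1/807068) = -95178*1/807068 = -47589/403534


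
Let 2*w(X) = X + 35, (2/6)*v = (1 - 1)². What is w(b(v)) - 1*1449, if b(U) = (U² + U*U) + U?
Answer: -2863/2 ≈ -1431.5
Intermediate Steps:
v = 0 (v = 3*(1 - 1)² = 3*0² = 3*0 = 0)
b(U) = U + 2*U² (b(U) = (U² + U²) + U = 2*U² + U = U + 2*U²)
w(X) = 35/2 + X/2 (w(X) = (X + 35)/2 = (35 + X)/2 = 35/2 + X/2)
w(b(v)) - 1*1449 = (35/2 + (0*(1 + 2*0))/2) - 1*1449 = (35/2 + (0*(1 + 0))/2) - 1449 = (35/2 + (0*1)/2) - 1449 = (35/2 + (½)*0) - 1449 = (35/2 + 0) - 1449 = 35/2 - 1449 = -2863/2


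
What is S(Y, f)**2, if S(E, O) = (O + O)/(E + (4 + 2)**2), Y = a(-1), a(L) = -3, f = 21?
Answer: 196/121 ≈ 1.6198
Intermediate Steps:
Y = -3
S(E, O) = 2*O/(36 + E) (S(E, O) = (2*O)/(E + 6**2) = (2*O)/(E + 36) = (2*O)/(36 + E) = 2*O/(36 + E))
S(Y, f)**2 = (2*21/(36 - 3))**2 = (2*21/33)**2 = (2*21*(1/33))**2 = (14/11)**2 = 196/121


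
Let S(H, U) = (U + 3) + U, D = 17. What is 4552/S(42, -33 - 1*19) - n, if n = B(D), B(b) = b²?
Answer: -33741/101 ≈ -334.07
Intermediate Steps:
S(H, U) = 3 + 2*U (S(H, U) = (3 + U) + U = 3 + 2*U)
n = 289 (n = 17² = 289)
4552/S(42, -33 - 1*19) - n = 4552/(3 + 2*(-33 - 1*19)) - 1*289 = 4552/(3 + 2*(-33 - 19)) - 289 = 4552/(3 + 2*(-52)) - 289 = 4552/(3 - 104) - 289 = 4552/(-101) - 289 = 4552*(-1/101) - 289 = -4552/101 - 289 = -33741/101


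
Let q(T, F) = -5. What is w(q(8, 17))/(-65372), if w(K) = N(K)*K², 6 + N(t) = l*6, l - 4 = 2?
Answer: -375/32686 ≈ -0.011473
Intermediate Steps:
l = 6 (l = 4 + 2 = 6)
N(t) = 30 (N(t) = -6 + 6*6 = -6 + 36 = 30)
w(K) = 30*K²
w(q(8, 17))/(-65372) = (30*(-5)²)/(-65372) = (30*25)*(-1/65372) = 750*(-1/65372) = -375/32686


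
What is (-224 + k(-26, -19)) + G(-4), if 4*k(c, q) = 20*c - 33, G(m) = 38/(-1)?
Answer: -1601/4 ≈ -400.25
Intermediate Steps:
G(m) = -38 (G(m) = 38*(-1) = -38)
k(c, q) = -33/4 + 5*c (k(c, q) = (20*c - 33)/4 = (-33 + 20*c)/4 = -33/4 + 5*c)
(-224 + k(-26, -19)) + G(-4) = (-224 + (-33/4 + 5*(-26))) - 38 = (-224 + (-33/4 - 130)) - 38 = (-224 - 553/4) - 38 = -1449/4 - 38 = -1601/4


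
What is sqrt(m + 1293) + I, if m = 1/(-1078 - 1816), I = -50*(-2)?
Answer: 100 + sqrt(10829177254)/2894 ≈ 135.96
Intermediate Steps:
I = 100
m = -1/2894 (m = 1/(-2894) = -1/2894 ≈ -0.00034554)
sqrt(m + 1293) + I = sqrt(-1/2894 + 1293) + 100 = sqrt(3741941/2894) + 100 = sqrt(10829177254)/2894 + 100 = 100 + sqrt(10829177254)/2894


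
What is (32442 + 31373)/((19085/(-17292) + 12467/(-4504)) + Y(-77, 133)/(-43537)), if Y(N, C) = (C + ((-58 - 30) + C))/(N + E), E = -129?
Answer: -506534966417115480/30731458034443 ≈ -16483.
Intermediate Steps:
Y(N, C) = (-88 + 2*C)/(-129 + N) (Y(N, C) = (C + ((-58 - 30) + C))/(N - 129) = (C + (-88 + C))/(-129 + N) = (-88 + 2*C)/(-129 + N))
(32442 + 31373)/((19085/(-17292) + 12467/(-4504)) + Y(-77, 133)/(-43537)) = (32442 + 31373)/((19085/(-17292) + 12467/(-4504)) + (2*(-44 + 133)/(-129 - 77))/(-43537)) = 63815/((19085*(-1/17292) + 12467*(-1/4504)) + (2*89/(-206))*(-1/43537)) = 63815/((-1735/1572 - 12467/4504) + (2*(-1/206)*89)*(-1/43537)) = 63815/(-6853141/1770072 - 89/103*(-1/43537)) = 63815/(-6853141/1770072 + 89/4484311) = 63815/(-30731458034443/7937553340392) = 63815*(-7937553340392/30731458034443) = -506534966417115480/30731458034443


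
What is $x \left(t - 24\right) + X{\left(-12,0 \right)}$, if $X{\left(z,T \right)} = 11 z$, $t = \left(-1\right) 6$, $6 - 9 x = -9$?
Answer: $-182$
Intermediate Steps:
$x = \frac{5}{3}$ ($x = \frac{2}{3} - -1 = \frac{2}{3} + 1 = \frac{5}{3} \approx 1.6667$)
$t = -6$
$x \left(t - 24\right) + X{\left(-12,0 \right)} = \frac{5 \left(-6 - 24\right)}{3} + 11 \left(-12\right) = \frac{5 \left(-6 - 24\right)}{3} - 132 = \frac{5}{3} \left(-30\right) - 132 = -50 - 132 = -182$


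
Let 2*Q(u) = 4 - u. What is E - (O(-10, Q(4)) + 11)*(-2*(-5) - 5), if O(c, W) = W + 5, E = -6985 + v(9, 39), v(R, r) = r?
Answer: -7026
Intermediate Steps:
Q(u) = 2 - u/2 (Q(u) = (4 - u)/2 = 2 - u/2)
E = -6946 (E = -6985 + 39 = -6946)
O(c, W) = 5 + W
E - (O(-10, Q(4)) + 11)*(-2*(-5) - 5) = -6946 - ((5 + (2 - ½*4)) + 11)*(-2*(-5) - 5) = -6946 - ((5 + (2 - 2)) + 11)*(10 - 5) = -6946 - ((5 + 0) + 11)*5 = -6946 - (5 + 11)*5 = -6946 - 16*5 = -6946 - 1*80 = -6946 - 80 = -7026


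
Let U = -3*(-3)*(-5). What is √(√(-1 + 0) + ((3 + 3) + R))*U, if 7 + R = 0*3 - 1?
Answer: -45*√(-2 + I) ≈ -15.46 - 65.491*I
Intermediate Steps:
R = -8 (R = -7 + (0*3 - 1) = -7 + (0 - 1) = -7 - 1 = -8)
U = -45 (U = 9*(-5) = -45)
√(√(-1 + 0) + ((3 + 3) + R))*U = √(√(-1 + 0) + ((3 + 3) - 8))*(-45) = √(√(-1) + (6 - 8))*(-45) = √(I - 2)*(-45) = √(-2 + I)*(-45) = -45*√(-2 + I)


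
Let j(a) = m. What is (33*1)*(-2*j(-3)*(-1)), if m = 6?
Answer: 396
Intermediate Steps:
j(a) = 6
(33*1)*(-2*j(-3)*(-1)) = (33*1)*(-2*6*(-1)) = 33*(-12*(-1)) = 33*12 = 396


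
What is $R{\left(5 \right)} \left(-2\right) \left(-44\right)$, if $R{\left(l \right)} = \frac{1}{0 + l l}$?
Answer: $\frac{88}{25} \approx 3.52$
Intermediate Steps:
$R{\left(l \right)} = \frac{1}{l^{2}}$ ($R{\left(l \right)} = \frac{1}{0 + l^{2}} = \frac{1}{l^{2}}$)
$R{\left(5 \right)} \left(-2\right) \left(-44\right) = \frac{1}{25} \left(-2\right) \left(-44\right) = \left(- \frac{2}{25}\right) \left(-44\right) = \frac{88}{25}$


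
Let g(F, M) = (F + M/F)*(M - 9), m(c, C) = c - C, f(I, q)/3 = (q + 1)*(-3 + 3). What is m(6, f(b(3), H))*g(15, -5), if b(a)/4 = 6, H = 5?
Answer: -1232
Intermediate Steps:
b(a) = 24 (b(a) = 4*6 = 24)
f(I, q) = 0 (f(I, q) = 3*((q + 1)*(-3 + 3)) = 3*((1 + q)*0) = 3*0 = 0)
g(F, M) = (-9 + M)*(F + M/F) (g(F, M) = (F + M/F)*(-9 + M) = (-9 + M)*(F + M/F))
m(6, f(b(3), H))*g(15, -5) = (6 - 1*0)*(((-5)² - 9*(-5) + 15²*(-9 - 5))/15) = (6 + 0)*((25 + 45 + 225*(-14))/15) = 6*((25 + 45 - 3150)/15) = 6*((1/15)*(-3080)) = 6*(-616/3) = -1232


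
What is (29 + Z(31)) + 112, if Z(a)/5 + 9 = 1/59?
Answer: 5669/59 ≈ 96.085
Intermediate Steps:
Z(a) = -2650/59 (Z(a) = -45 + 5/59 = -2650/59)
(29 + Z(31)) + 112 = (29 - 2650/59) + 112 = -939/59 + 112 = 5669/59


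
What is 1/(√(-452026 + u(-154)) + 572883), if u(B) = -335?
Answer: 190961/109398461350 - I*√452361/328195384050 ≈ 1.7456e-6 - 2.0493e-9*I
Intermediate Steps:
1/(√(-452026 + u(-154)) + 572883) = 1/(√(-452026 - 335) + 572883) = 1/(√(-452361) + 572883) = 1/(I*√452361 + 572883) = 1/(572883 + I*√452361)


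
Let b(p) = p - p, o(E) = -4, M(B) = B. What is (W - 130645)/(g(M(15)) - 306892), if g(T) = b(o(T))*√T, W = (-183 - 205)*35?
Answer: 144225/306892 ≈ 0.46995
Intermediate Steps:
b(p) = 0
W = -13580 (W = -388*35 = -13580)
g(T) = 0 (g(T) = 0*√T = 0)
(W - 130645)/(g(M(15)) - 306892) = (-13580 - 130645)/(0 - 306892) = -144225/(-306892) = -144225*(-1/306892) = 144225/306892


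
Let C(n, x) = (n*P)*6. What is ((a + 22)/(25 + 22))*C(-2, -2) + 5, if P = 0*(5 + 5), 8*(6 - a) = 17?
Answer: 5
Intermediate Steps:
a = 31/8 (a = 6 - ⅛*17 = 6 - 17/8 = 31/8 ≈ 3.8750)
P = 0 (P = 0*10 = 0)
C(n, x) = 0 (C(n, x) = (n*0)*6 = 0*6 = 0)
((a + 22)/(25 + 22))*C(-2, -2) + 5 = ((31/8 + 22)/(25 + 22))*0 + 5 = ((207/8)/47)*0 + 5 = ((207/8)*(1/47))*0 + 5 = (207/376)*0 + 5 = 0 + 5 = 5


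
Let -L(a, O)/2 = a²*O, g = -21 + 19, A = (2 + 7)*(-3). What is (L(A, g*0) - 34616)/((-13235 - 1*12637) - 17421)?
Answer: 34616/43293 ≈ 0.79957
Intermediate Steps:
A = -27 (A = 9*(-3) = -27)
g = -2
L(a, O) = -2*O*a² (L(a, O) = -2*a²*O = -2*O*a²)
(L(A, g*0) - 34616)/((-13235 - 1*12637) - 17421) = (-2*(-2*0)*(-27)² - 34616)/((-13235 - 1*12637) - 17421) = (-2*0*729 - 34616)/((-13235 - 12637) - 17421) = (0 - 34616)/(-25872 - 17421) = -34616/(-43293) = -34616*(-1/43293) = 34616/43293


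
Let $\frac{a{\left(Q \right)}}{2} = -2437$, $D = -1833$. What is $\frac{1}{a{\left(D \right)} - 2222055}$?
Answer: $- \frac{1}{2226929} \approx -4.4905 \cdot 10^{-7}$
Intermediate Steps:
$a{\left(Q \right)} = -4874$ ($a{\left(Q \right)} = 2 \left(-2437\right) = -4874$)
$\frac{1}{a{\left(D \right)} - 2222055} = \frac{1}{-4874 - 2222055} = \frac{1}{-2226929} = - \frac{1}{2226929}$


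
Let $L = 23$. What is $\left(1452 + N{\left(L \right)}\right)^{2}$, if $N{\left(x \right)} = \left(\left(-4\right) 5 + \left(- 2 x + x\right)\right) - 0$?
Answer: $1985281$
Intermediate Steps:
$N{\left(x \right)} = -20 - x$ ($N{\left(x \right)} = \left(-20 - x\right) + 0 = -20 - x$)
$\left(1452 + N{\left(L \right)}\right)^{2} = \left(1452 - 43\right)^{2} = 1409^{2} = 1985281$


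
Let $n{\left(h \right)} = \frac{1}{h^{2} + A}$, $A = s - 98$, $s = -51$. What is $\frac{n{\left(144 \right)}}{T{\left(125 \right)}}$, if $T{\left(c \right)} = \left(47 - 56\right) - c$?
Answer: $- \frac{1}{2758658} \approx -3.625 \cdot 10^{-7}$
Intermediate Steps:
$A = -149$ ($A = -51 - 98 = -149$)
$T{\left(c \right)} = -9 - c$ ($T{\left(c \right)} = \left(47 - 56\right) - c = -9 - c$)
$n{\left(h \right)} = \frac{1}{-149 + h^{2}}$ ($n{\left(h \right)} = \frac{1}{h^{2} - 149} = \frac{1}{-149 + h^{2}}$)
$\frac{n{\left(144 \right)}}{T{\left(125 \right)}} = \frac{1}{\left(-149 + 144^{2}\right) \left(-9 - 125\right)} = \frac{1}{\left(-149 + 20736\right) \left(-9 - 125\right)} = \frac{1}{20587 \left(-134\right)} = \frac{1}{20587} \left(- \frac{1}{134}\right) = - \frac{1}{2758658}$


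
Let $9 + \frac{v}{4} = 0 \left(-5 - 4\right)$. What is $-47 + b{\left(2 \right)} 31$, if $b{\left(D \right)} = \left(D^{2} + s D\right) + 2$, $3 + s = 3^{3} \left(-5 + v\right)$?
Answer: $-68681$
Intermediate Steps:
$v = -36$ ($v = -36 + 4 \cdot 0 \left(-5 - 4\right) = -36 + 4 \cdot 0 \left(-9\right) = -36 + 4 \cdot 0 = -36 + 0 = -36$)
$s = -1110$ ($s = -3 + 3^{3} \left(-5 - 36\right) = -3 + 27 \left(-41\right) = -3 - 1107 = -1110$)
$b{\left(D \right)} = 2 + D^{2} - 1110 D$ ($b{\left(D \right)} = \left(D^{2} - 1110 D\right) + 2 = 2 + D^{2} - 1110 D$)
$-47 + b{\left(2 \right)} 31 = -47 + \left(2 + 2^{2} - 2220\right) 31 = -47 + \left(2 + 4 - 2220\right) 31 = -47 - 68634 = -68681$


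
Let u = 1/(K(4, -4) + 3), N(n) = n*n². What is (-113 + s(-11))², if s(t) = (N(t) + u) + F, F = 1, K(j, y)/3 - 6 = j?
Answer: 2267473924/1089 ≈ 2.0822e+6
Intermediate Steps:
K(j, y) = 18 + 3*j
N(n) = n³
u = 1/33 (u = 1/((18 + 3*4) + 3) = 1/((18 + 12) + 3) = 1/(30 + 3) = 1/33 ≈ 0.030303)
s(t) = 34/33 + t³ (s(t) = (t³ + 1/33) + 1 = (1/33 + t³) + 1 = 34/33 + t³)
(-113 + s(-11))² = (-113 + (34/33 + (-11)³))² = (-113 + (34/33 - 1331))² = (-113 - 43889/33)² = (-47618/33)² = 2267473924/1089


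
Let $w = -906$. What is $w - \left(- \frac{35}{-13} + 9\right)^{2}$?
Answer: $- \frac{176218}{169} \approx -1042.7$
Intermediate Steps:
$w - \left(- \frac{35}{-13} + 9\right)^{2} = -906 - \left(- \frac{35}{-13} + 9\right)^{2} = -906 - \left(\left(-35\right) \left(- \frac{1}{13}\right) + 9\right)^{2} = -906 - \left(\frac{35}{13} + 9\right)^{2} = -906 - \left(\frac{152}{13}\right)^{2} = -906 - \frac{23104}{169} = - \frac{176218}{169}$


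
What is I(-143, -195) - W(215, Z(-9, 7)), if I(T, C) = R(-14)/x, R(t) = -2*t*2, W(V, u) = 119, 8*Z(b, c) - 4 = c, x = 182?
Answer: -1543/13 ≈ -118.69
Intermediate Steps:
Z(b, c) = ½ + c/8
R(t) = -4*t
I(T, C) = 4/13 (I(T, C) = -4*(-14)/182 = 56*(1/182) = 4/13)
I(-143, -195) - W(215, Z(-9, 7)) = 4/13 - 1*119 = 4/13 - 119 = -1543/13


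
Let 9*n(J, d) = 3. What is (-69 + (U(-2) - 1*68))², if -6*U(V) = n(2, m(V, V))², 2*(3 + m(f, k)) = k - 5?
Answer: 54745201/2916 ≈ 18774.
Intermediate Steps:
m(f, k) = -11/2 + k/2 (m(f, k) = -3 + (k - 5)/2 = -3 + (-5 + k)/2 = -3 + (-5/2 + k/2) = -11/2 + k/2)
n(J, d) = ⅓ (n(J, d) = (⅑)*3 = ⅓)
U(V) = -1/54 (U(V) = -(⅓)²/6 = -⅙*⅑ = -1/54)
(-69 + (U(-2) - 1*68))² = (-69 + (-1/54 - 1*68))² = (-69 + (-1/54 - 68))² = (-69 - 3673/54)² = (-7399/54)² = 54745201/2916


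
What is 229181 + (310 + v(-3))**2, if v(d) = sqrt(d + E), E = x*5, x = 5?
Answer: 325303 + 620*sqrt(22) ≈ 3.2821e+5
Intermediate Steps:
E = 25 (E = 5*5 = 25)
v(d) = sqrt(25 + d) (v(d) = sqrt(d + 25) = sqrt(25 + d))
229181 + (310 + v(-3))**2 = 229181 + (310 + sqrt(25 - 3))**2 = 229181 + (310 + sqrt(22))**2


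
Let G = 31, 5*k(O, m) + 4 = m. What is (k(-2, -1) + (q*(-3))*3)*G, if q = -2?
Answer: 527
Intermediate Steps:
k(O, m) = -⅘ + m/5
(k(-2, -1) + (q*(-3))*3)*G = ((-⅘ + (⅕)*(-1)) - 2*(-3)*3)*31 = ((-⅘ - ⅕) + 6*3)*31 = (-1 + 18)*31 = 17*31 = 527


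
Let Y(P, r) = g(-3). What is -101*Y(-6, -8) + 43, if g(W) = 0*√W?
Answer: 43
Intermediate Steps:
g(W) = 0
Y(P, r) = 0
-101*Y(-6, -8) + 43 = -101*0 + 43 = 0 + 43 = 43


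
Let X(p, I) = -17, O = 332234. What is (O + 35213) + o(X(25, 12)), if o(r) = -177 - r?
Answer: 367287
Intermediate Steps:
(O + 35213) + o(X(25, 12)) = (332234 + 35213) + (-177 - 1*(-17)) = 367447 + (-177 + 17) = 367447 - 160 = 367287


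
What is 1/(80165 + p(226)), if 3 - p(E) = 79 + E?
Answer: 1/79863 ≈ 1.2521e-5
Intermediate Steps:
p(E) = -76 - E (p(E) = 3 - (79 + E) = 3 + (-79 - E) = -76 - E)
1/(80165 + p(226)) = 1/(80165 + (-76 - 1*226)) = 1/(80165 + (-76 - 226)) = 1/(80165 - 302) = 1/79863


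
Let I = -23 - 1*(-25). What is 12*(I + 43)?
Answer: 540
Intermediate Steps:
I = 2 (I = -23 + 25 = 2)
12*(I + 43) = 12*(2 + 43) = 12*45 = 540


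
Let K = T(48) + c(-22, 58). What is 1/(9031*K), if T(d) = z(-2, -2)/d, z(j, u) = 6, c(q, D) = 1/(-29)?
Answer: 232/189651 ≈ 0.0012233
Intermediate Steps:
c(q, D) = -1/29
T(d) = 6/d
K = 21/232 (K = 6/48 - 1/29 = 6*(1/48) - 1/29 = ⅛ - 1/29 = 21/232 ≈ 0.090517)
1/(9031*K) = 1/(9031*(21/232)) = (1/9031)*(232/21) = 232/189651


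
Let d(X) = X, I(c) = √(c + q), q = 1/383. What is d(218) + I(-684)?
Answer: 218 + I*√100334893/383 ≈ 218.0 + 26.153*I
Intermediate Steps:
q = 1/383 ≈ 0.0026110
I(c) = √(1/383 + c) (I(c) = √(c + 1/383) = √(1/383 + c))
d(218) + I(-684) = 218 + √(383 + 146689*(-684))/383 = 218 + √(383 - 100335276)/383 = 218 + √(-100334893)/383 = 218 + (I*√100334893)/383 = 218 + I*√100334893/383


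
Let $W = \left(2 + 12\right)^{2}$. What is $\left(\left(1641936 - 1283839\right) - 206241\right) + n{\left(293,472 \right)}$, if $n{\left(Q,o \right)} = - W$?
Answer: $151660$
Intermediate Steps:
$W = 196$ ($W = 14^{2} = 196$)
$n{\left(Q,o \right)} = -196$ ($n{\left(Q,o \right)} = \left(-1\right) 196 = -196$)
$\left(\left(1641936 - 1283839\right) - 206241\right) + n{\left(293,472 \right)} = \left(\left(1641936 - 1283839\right) - 206241\right) - 196 = \left(358097 - 206241\right) - 196 = 151856 - 196 = 151660$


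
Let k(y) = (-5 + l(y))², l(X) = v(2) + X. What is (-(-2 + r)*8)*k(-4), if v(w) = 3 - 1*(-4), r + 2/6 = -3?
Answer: 512/3 ≈ 170.67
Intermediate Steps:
r = -10/3 (r = -⅓ - 3 = -10/3 ≈ -3.3333)
v(w) = 7 (v(w) = 3 + 4 = 7)
l(X) = 7 + X
k(y) = (2 + y)² (k(y) = (-5 + (7 + y))² = (2 + y)²)
(-(-2 + r)*8)*k(-4) = (-(-2 - 10/3)*8)*(2 - 4)² = (-1*(-16/3)*8)*(-2)² = ((16/3)*8)*4 = (128/3)*4 = 512/3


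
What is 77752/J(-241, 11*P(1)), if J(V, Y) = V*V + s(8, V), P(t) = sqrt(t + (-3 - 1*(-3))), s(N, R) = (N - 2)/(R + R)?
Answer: 9369116/6998759 ≈ 1.3387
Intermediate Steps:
s(N, R) = (-2 + N)/(2*R) (s(N, R) = (-2 + N)/((2*R)) = (-2 + N)*(1/(2*R)) = (-2 + N)/(2*R))
P(t) = sqrt(t) (P(t) = sqrt(t + (-3 + 3)) = sqrt(t + 0) = sqrt(t))
J(V, Y) = V**2 + 3/V (J(V, Y) = V*V + (-2 + 8)/(2*V) = V**2 + (1/2)*6/V = V**2 + 3/V)
77752/J(-241, 11*P(1)) = 77752/(((3 + (-241)**3)/(-241))) = 77752/((-(3 - 13997521)/241)) = 77752/((-1/241*(-13997518))) = 77752/(13997518/241) = 77752*(241/13997518) = 9369116/6998759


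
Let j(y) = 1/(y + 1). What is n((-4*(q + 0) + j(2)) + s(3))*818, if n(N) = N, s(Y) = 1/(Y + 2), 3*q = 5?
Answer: -75256/15 ≈ -5017.1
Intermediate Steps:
q = 5/3 (q = (1/3)*5 = 5/3 ≈ 1.6667)
s(Y) = 1/(2 + Y)
j(y) = 1/(1 + y)
n((-4*(q + 0) + j(2)) + s(3))*818 = ((-4*(5/3 + 0) + 1/(1 + 2)) + 1/(2 + 3))*818 = ((-4*5/3 + 1/3) + 1/5)*818 = ((-20/3 + 1/3) + 1/5)*818 = (-19/3 + 1/5)*818 = -92/15*818 = -75256/15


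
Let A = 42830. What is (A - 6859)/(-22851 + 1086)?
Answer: -35971/21765 ≈ -1.6527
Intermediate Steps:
(A - 6859)/(-22851 + 1086) = (42830 - 6859)/(-22851 + 1086) = 35971/(-21765) = 35971*(-1/21765) = -35971/21765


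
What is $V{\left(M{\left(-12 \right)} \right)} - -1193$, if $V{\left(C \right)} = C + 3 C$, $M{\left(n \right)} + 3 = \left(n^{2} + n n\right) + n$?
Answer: $2285$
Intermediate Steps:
$M{\left(n \right)} = -3 + n + 2 n^{2}$ ($M{\left(n \right)} = -3 + \left(\left(n^{2} + n n\right) + n\right) = -3 + \left(\left(n^{2} + n^{2}\right) + n\right) = -3 + \left(2 n^{2} + n\right) = -3 + \left(n + 2 n^{2}\right) = -3 + n + 2 n^{2}$)
$V{\left(C \right)} = 4 C$
$V{\left(M{\left(-12 \right)} \right)} - -1193 = 4 \left(-3 - 12 + 2 \left(-12\right)^{2}\right) - -1193 = 4 \left(-3 - 12 + 2 \cdot 144\right) + 1193 = 4 \left(-3 - 12 + 288\right) + 1193 = 4 \cdot 273 + 1193 = 1092 + 1193 = 2285$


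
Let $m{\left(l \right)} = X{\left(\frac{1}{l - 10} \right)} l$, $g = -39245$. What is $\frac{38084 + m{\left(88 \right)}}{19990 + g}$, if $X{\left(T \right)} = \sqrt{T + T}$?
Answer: $- \frac{38084}{19255} - \frac{88 \sqrt{39}}{750945} \approx -1.9786$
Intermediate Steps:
$X{\left(T \right)} = \sqrt{2} \sqrt{T}$ ($X{\left(T \right)} = \sqrt{2 T} = \sqrt{2} \sqrt{T}$)
$m{\left(l \right)} = l \sqrt{2} \sqrt{\frac{1}{-10 + l}}$ ($m{\left(l \right)} = \sqrt{2} \sqrt{\frac{1}{l - 10}} l = \sqrt{2} \sqrt{\frac{1}{-10 + l}} l = l \sqrt{2} \sqrt{\frac{1}{-10 + l}}$)
$\frac{38084 + m{\left(88 \right)}}{19990 + g} = \frac{38084 + 88 \sqrt{2} \sqrt{\frac{1}{-10 + 88}}}{19990 - 39245} = \frac{38084 + 88 \sqrt{2} \sqrt{\frac{1}{78}}}{-19255} = \left(38084 + \frac{88 \sqrt{2}}{\sqrt{78}}\right) \left(- \frac{1}{19255}\right) = \left(38084 + 88 \sqrt{2} \frac{\sqrt{78}}{78}\right) \left(- \frac{1}{19255}\right) = \left(38084 + \frac{88 \sqrt{39}}{39}\right) \left(- \frac{1}{19255}\right) = - \frac{38084}{19255} - \frac{88 \sqrt{39}}{750945}$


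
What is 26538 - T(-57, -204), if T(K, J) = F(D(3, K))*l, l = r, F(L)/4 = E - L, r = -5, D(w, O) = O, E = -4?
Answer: 27598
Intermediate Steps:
F(L) = -16 - 4*L (F(L) = 4*(-4 - L) = -16 - 4*L)
l = -5
T(K, J) = 80 + 20*K (T(K, J) = (-16 - 4*K)*(-5) = 80 + 20*K)
26538 - T(-57, -204) = 26538 - (80 + 20*(-57)) = 26538 - (80 - 1140) = 26538 - 1*(-1060) = 26538 + 1060 = 27598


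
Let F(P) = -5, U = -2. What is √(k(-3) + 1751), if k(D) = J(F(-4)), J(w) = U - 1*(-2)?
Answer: √1751 ≈ 41.845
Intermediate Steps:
J(w) = 0 (J(w) = -2 - 1*(-2) = -2 + 2 = 0)
k(D) = 0
√(k(-3) + 1751) = √(0 + 1751) = √1751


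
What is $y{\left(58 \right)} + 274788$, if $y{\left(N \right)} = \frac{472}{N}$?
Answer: $\frac{7969088}{29} \approx 2.748 \cdot 10^{5}$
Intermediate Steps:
$y{\left(58 \right)} + 274788 = \frac{472}{58} + 274788 = 472 \cdot \frac{1}{58} + 274788 = \frac{236}{29} + 274788 = \frac{7969088}{29}$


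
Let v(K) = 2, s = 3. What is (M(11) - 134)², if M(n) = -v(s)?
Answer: 18496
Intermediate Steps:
M(n) = -2 (M(n) = -1*2 = -2)
(M(11) - 134)² = (-2 - 134)² = (-136)² = 18496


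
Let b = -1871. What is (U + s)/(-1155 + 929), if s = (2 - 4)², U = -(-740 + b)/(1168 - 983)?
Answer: -3351/41810 ≈ -0.080148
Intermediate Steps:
U = 2611/185 (U = -(-740 - 1871)/(1168 - 983) = -(-2611)/185 = -1*(-2611/185) = 2611/185 ≈ 14.114)
s = 4 (s = (-2)² = 4)
(U + s)/(-1155 + 929) = (2611/185 + 4)/(-1155 + 929) = (3351/185)/(-226) = (3351/185)*(-1/226) = -3351/41810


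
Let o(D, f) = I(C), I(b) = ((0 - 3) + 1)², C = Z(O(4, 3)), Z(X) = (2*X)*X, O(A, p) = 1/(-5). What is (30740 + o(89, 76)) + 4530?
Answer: 35274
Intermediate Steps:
O(A, p) = -⅕
Z(X) = 2*X²
C = 2/25 (C = 2*(-⅕)² = 2*(1/25) = 2/25 ≈ 0.080000)
I(b) = 4 (I(b) = (-3 + 1)² = (-2)² = 4)
o(D, f) = 4
(30740 + o(89, 76)) + 4530 = (30740 + 4) + 4530 = 30744 + 4530 = 35274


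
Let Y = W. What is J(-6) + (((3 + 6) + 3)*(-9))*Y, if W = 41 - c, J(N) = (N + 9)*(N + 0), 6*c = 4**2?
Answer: -4158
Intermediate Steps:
c = 8/3 (c = (1/6)*4**2 = (1/6)*16 = 8/3 ≈ 2.6667)
J(N) = N*(9 + N) (J(N) = (9 + N)*N = N*(9 + N))
W = 115/3 (W = 41 - 1*8/3 = 41 - 8/3 = 115/3 ≈ 38.333)
Y = 115/3 ≈ 38.333
J(-6) + (((3 + 6) + 3)*(-9))*Y = -6*(9 - 6) + (((3 + 6) + 3)*(-9))*(115/3) = -6*3 + ((9 + 3)*(-9))*(115/3) = -18 + (12*(-9))*(115/3) = -18 - 108*115/3 = -18 - 4140 = -4158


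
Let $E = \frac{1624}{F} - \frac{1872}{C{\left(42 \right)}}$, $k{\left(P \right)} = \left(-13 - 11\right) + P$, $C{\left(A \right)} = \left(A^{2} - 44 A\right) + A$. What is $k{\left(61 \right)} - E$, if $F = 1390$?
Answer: $- \frac{42519}{4865} \approx -8.7398$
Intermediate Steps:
$C{\left(A \right)} = A^{2} - 43 A$
$k{\left(P \right)} = -24 + P$
$E = \frac{222524}{4865}$ ($E = \frac{1624}{1390} - \frac{1872}{42 \left(-43 + 42\right)} = 1624 \cdot \frac{1}{1390} - \frac{1872}{42 \left(-1\right)} = \frac{812}{695} - \frac{1872}{-42} = \frac{812}{695} - - \frac{312}{7} = \frac{812}{695} + \frac{312}{7} = \frac{222524}{4865} \approx 45.74$)
$k{\left(61 \right)} - E = \left(-24 + 61\right) - \frac{222524}{4865} = 37 - \frac{222524}{4865} = - \frac{42519}{4865}$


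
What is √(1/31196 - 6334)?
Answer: I*√1541047015937/15598 ≈ 79.586*I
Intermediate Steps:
√(1/31196 - 6334) = √(-197595463/31196) = I*√1541047015937/15598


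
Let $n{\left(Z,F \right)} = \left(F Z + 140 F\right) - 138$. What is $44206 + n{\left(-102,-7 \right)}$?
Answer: $43802$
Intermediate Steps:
$n{\left(Z,F \right)} = -138 + 140 F + F Z$ ($n{\left(Z,F \right)} = \left(140 F + F Z\right) - 138 = -138 + 140 F + F Z$)
$44206 + n{\left(-102,-7 \right)} = 44206 - 404 = 43802$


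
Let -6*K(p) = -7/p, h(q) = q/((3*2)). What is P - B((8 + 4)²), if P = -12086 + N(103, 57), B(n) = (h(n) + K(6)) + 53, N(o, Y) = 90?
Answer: -434635/36 ≈ -12073.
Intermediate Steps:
h(q) = q/6
K(p) = 7/(6*p) (K(p) = -(-7)/(6*p) = 7/(6*p))
B(n) = 1915/36 + n/6 (B(n) = (n/6 + (7/6)/6) + 53 = (n/6 + (7/6)*(⅙)) + 53 = (n/6 + 7/36) + 53 = (7/36 + n/6) + 53 = 1915/36 + n/6)
P = -11996 (P = -12086 + 90 = -11996)
P - B((8 + 4)²) = -11996 - (1915/36 + (8 + 4)²/6) = -11996 - (1915/36 + (⅙)*12²) = -11996 - (1915/36 + (⅙)*144) = -11996 - (1915/36 + 24) = -11996 - 1*2779/36 = -11996 - 2779/36 = -434635/36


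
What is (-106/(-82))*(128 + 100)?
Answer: 12084/41 ≈ 294.73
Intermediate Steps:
(-106/(-82))*(128 + 100) = -106*(-1/82)*228 = (53/41)*228 = 12084/41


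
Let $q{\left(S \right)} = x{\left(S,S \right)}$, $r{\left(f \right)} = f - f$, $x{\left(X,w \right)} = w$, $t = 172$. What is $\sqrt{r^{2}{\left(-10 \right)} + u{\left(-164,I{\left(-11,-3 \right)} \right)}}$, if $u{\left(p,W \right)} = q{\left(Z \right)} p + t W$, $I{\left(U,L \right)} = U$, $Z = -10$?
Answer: $6 i \sqrt{7} \approx 15.875 i$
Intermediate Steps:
$r{\left(f \right)} = 0$
$q{\left(S \right)} = S$
$u{\left(p,W \right)} = - 10 p + 172 W$
$\sqrt{r^{2}{\left(-10 \right)} + u{\left(-164,I{\left(-11,-3 \right)} \right)}} = \sqrt{0^{2} + \left(\left(-10\right) \left(-164\right) + 172 \left(-11\right)\right)} = \sqrt{0 + \left(1640 - 1892\right)} = \sqrt{0 - 252} = \sqrt{-252} = 6 i \sqrt{7}$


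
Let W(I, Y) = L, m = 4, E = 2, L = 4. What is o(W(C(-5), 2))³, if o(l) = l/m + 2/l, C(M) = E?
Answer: 27/8 ≈ 3.3750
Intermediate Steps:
C(M) = 2
W(I, Y) = 4
o(l) = 2/l + l/4 (o(l) = l/4 + 2/l = 2/l + l/4)
o(W(C(-5), 2))³ = (2/4 + (¼)*4)³ = (2*(¼) + 1)³ = (½ + 1)³ = (3/2)³ = 27/8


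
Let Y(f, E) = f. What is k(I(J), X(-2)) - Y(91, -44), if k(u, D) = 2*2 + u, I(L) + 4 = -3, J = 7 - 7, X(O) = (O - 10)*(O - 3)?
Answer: -94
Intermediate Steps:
X(O) = (-10 + O)*(-3 + O)
J = 0
I(L) = -7 (I(L) = -4 - 3 = -7)
k(u, D) = 4 + u
k(I(J), X(-2)) - Y(91, -44) = (4 - 7) - 1*91 = -3 - 91 = -94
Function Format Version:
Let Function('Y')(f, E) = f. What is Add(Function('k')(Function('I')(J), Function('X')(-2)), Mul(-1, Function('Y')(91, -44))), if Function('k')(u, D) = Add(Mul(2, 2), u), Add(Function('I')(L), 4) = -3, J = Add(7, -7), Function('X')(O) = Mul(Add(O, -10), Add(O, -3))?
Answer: -94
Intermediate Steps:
Function('X')(O) = Mul(Add(-10, O), Add(-3, O))
J = 0
Function('I')(L) = -7 (Function('I')(L) = Add(-4, -3) = -7)
Function('k')(u, D) = Add(4, u)
Add(Function('k')(Function('I')(J), Function('X')(-2)), Mul(-1, Function('Y')(91, -44))) = Add(Add(4, -7), Mul(-1, 91)) = Add(-3, -91) = -94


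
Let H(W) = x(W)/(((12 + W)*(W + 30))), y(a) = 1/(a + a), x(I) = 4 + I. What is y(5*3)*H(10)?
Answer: 7/13200 ≈ 0.00053030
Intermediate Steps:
y(a) = 1/(2*a)
H(W) = (4 + W)/((12 + W)*(30 + W)) (H(W) = (4 + W)/(((12 + W)*(W + 30))) = (4 + W)/(((12 + W)*(30 + W))) = (4 + W)*(1/((12 + W)*(30 + W))) = (4 + W)/((12 + W)*(30 + W)))
y(5*3)*H(10) = (1/(2*((5*3))))*((4 + 10)/(360 + 10² + 42*10)) = ((½)/15)*(14/(360 + 100 + 420)) = ((½)*(1/15))*(14/880) = ((1/880)*14)/30 = (1/30)*(7/440) = 7/13200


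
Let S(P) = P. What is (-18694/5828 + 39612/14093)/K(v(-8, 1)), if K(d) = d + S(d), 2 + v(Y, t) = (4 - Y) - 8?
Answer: -16297903/164268008 ≈ -0.099215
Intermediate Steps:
v(Y, t) = -6 - Y (v(Y, t) = -2 + ((4 - Y) - 8) = -2 + (-4 - Y) = -6 - Y)
K(d) = 2*d (K(d) = d + d = 2*d)
(-18694/5828 + 39612/14093)/K(v(-8, 1)) = (-18694/5828 + 39612/14093)/((2*(-6 - 1*(-8)))) = (-18694*1/5828 + 39612*(1/14093))/((2*(-6 + 8))) = (-9347/2914 + 39612/14093)/((2*2)) = -16297903/41067002/4 = -16297903/41067002*¼ = -16297903/164268008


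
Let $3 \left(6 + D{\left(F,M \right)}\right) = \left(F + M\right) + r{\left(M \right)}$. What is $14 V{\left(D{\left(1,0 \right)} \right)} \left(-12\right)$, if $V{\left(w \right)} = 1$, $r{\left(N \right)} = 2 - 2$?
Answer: $-168$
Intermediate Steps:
$r{\left(N \right)} = 0$ ($r{\left(N \right)} = 2 - 2 = 0$)
$D{\left(F,M \right)} = -6 + \frac{F}{3} + \frac{M}{3}$ ($D{\left(F,M \right)} = -6 + \frac{\left(F + M\right) + 0}{3} = -6 + \frac{F + M}{3} = -6 + \left(\frac{F}{3} + \frac{M}{3}\right) = -6 + \frac{F}{3} + \frac{M}{3}$)
$14 V{\left(D{\left(1,0 \right)} \right)} \left(-12\right) = 14 \cdot 1 \left(-12\right) = 14 \left(-12\right) = -168$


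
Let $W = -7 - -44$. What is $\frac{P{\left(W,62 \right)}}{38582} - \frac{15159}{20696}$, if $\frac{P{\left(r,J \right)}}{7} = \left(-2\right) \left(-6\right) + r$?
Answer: $- \frac{288882905}{399246536} \approx -0.72357$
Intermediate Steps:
$W = 37$ ($W = -7 + 44 = 37$)
$P{\left(r,J \right)} = 84 + 7 r$ ($P{\left(r,J \right)} = 7 \left(\left(-2\right) \left(-6\right) + r\right) = 7 \left(12 + r\right) = 84 + 7 r$)
$\frac{P{\left(W,62 \right)}}{38582} - \frac{15159}{20696} = \frac{84 + 7 \cdot 37}{38582} - \frac{15159}{20696} = \left(84 + 259\right) \frac{1}{38582} - \frac{15159}{20696} = 343 \cdot \frac{1}{38582} - \frac{15159}{20696} = \frac{343}{38582} - \frac{15159}{20696} = - \frac{288882905}{399246536}$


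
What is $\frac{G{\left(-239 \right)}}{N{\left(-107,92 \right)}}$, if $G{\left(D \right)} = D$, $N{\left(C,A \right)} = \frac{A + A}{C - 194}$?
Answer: $\frac{71939}{184} \approx 390.97$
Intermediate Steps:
$N{\left(C,A \right)} = \frac{2 A}{-194 + C}$
$\frac{G{\left(-239 \right)}}{N{\left(-107,92 \right)}} = - \frac{239}{2 \cdot 92 \frac{1}{-194 - 107}} = - \frac{239}{2 \cdot 92 \frac{1}{-301}} = - \frac{239}{2 \cdot 92 \left(- \frac{1}{301}\right)} = - \frac{239}{- \frac{184}{301}} = \left(-239\right) \left(- \frac{301}{184}\right) = \frac{71939}{184}$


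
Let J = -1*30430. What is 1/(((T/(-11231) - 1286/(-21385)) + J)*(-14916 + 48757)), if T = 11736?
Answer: -240174935/247335740504964304 ≈ -9.7105e-10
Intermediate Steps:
J = -30430
1/(((T/(-11231) - 1286/(-21385)) + J)*(-14916 + 48757)) = 1/(((11736/(-11231) - 1286/(-21385)) - 30430)*(-14916 + 48757)) = 1/(((11736*(-1/11231) - 1286*(-1/21385)) - 30430)*33841) = 1/(((-11736/11231 + 1286/21385) - 30430)*33841) = 1/((-236531294/240174935 - 30430)*33841) = 1/(-7308759803344/240174935*33841) = 1/(-247335740504964304/240174935) = -240174935/247335740504964304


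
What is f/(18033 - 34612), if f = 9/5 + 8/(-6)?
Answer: -7/248685 ≈ -2.8148e-5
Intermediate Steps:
f = 7/15 (f = 9*(1/5) + 8*(-1/6) = 9/5 - 4/3 = 7/15 ≈ 0.46667)
f/(18033 - 34612) = (7/15)/(18033 - 34612) = (7/15)/(-16579) = -1/16579*7/15 = -7/248685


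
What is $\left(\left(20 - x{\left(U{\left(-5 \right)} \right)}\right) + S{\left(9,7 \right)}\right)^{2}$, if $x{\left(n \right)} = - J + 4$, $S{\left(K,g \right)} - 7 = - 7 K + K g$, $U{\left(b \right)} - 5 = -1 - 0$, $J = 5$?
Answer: $784$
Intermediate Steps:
$U{\left(b \right)} = 4$ ($U{\left(b \right)} = 5 - 1 = 4$)
$S{\left(K,g \right)} = 7 - 7 K + K g$ ($S{\left(K,g \right)} = 7 + \left(- 7 K + K g\right) = 7 - 7 K + K g$)
$x{\left(n \right)} = -1$ ($x{\left(n \right)} = \left(-1\right) 5 + 4 = -5 + 4 = -1$)
$\left(\left(20 - x{\left(U{\left(-5 \right)} \right)}\right) + S{\left(9,7 \right)}\right)^{2} = \left(\left(20 - -1\right) + \left(7 - 63 + 9 \cdot 7\right)\right)^{2} = \left(\left(20 + 1\right) + \left(7 - 63 + 63\right)\right)^{2} = \left(21 + 7\right)^{2} = 28^{2} = 784$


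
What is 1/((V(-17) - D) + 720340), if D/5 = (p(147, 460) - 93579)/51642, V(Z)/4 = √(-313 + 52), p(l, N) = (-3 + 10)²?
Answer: 480274033289265/345964949099919286441 - 8000688492*I*√29/345964949099919286441 ≈ 1.3882e-6 - 1.2454e-10*I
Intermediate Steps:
p(l, N) = 49 (p(l, N) = 7² = 49)
V(Z) = 12*I*√29 (V(Z) = 4*√(-313 + 52) = 4*√(-261) = 4*(3*I*√29) = 12*I*√29)
D = -233825/25821 (D = 5*((49 - 93579)/51642) = 5*(-93530*1/51642) = 5*(-46765/25821) = -233825/25821 ≈ -9.0556)
1/((V(-17) - D) + 720340) = 1/((12*I*√29 - 1*(-233825/25821)) + 720340) = 1/((12*I*√29 + 233825/25821) + 720340) = 1/((233825/25821 + 12*I*√29) + 720340) = 1/(18600132965/25821 + 12*I*√29)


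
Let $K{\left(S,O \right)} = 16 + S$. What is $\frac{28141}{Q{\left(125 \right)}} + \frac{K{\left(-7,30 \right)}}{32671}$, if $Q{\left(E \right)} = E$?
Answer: $\frac{919395736}{4083875} \approx 225.13$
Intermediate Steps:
$\frac{28141}{Q{\left(125 \right)}} + \frac{K{\left(-7,30 \right)}}{32671} = \frac{28141}{125} + \frac{16 - 7}{32671} = 28141 \cdot \frac{1}{125} + 9 \cdot \frac{1}{32671} = \frac{28141}{125} + \frac{9}{32671} = \frac{919395736}{4083875}$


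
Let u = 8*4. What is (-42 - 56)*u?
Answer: -3136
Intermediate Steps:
u = 32
(-42 - 56)*u = (-42 - 56)*32 = -98*32 = -3136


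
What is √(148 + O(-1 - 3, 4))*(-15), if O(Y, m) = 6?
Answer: -15*√154 ≈ -186.15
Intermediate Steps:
√(148 + O(-1 - 3, 4))*(-15) = √(148 + 6)*(-15) = √154*(-15) = -15*√154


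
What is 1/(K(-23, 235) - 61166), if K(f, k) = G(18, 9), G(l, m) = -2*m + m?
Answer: -1/61175 ≈ -1.6347e-5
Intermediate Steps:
G(l, m) = -m
K(f, k) = -9 (K(f, k) = -1*9 = -9)
1/(K(-23, 235) - 61166) = 1/(-9 - 61166) = 1/(-61175) = -1/61175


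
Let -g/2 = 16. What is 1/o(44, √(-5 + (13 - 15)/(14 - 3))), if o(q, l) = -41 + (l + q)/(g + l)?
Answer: -19983/846554 + 19*I*√627/5079324 ≈ -0.023605 + 9.3666e-5*I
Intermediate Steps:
g = -32 (g = -2*16 = -32)
o(q, l) = -41 + (l + q)/(-32 + l)
1/o(44, √(-5 + (13 - 15)/(14 - 3))) = 1/((1312 + 44 - 40*√(-5 + (13 - 15)/(14 - 3)))/(-32 + √(-5 + (13 - 15)/(14 - 3)))) = 1/((1312 + 44 - 40*√(-5 - 2/11))/(-32 + √(-5 - 2/11))) = 1/((1312 + 44 - 40*I*√627/11)/(-32 + √(-57/11))) = 1/((1312 + 44 - 40*I*√627/11)/(-32 + I*√627/11)) = 1/((1356 - 40*I*√627/11)/(-32 + I*√627/11)) = (-32 + I*√627/11)/(1356 - 40*I*√627/11)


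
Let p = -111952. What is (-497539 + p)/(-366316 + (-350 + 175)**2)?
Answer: 609491/335691 ≈ 1.8156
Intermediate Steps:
(-497539 + p)/(-366316 + (-350 + 175)**2) = (-497539 - 111952)/(-366316 + (-350 + 175)**2) = -609491/(-366316 + (-175)**2) = -609491/(-366316 + 30625) = -609491/(-335691) = -609491*(-1/335691) = 609491/335691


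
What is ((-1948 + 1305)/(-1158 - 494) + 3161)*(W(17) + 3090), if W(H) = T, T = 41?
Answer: 16352007565/1652 ≈ 9.8983e+6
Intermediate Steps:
W(H) = 41
((-1948 + 1305)/(-1158 - 494) + 3161)*(W(17) + 3090) = ((-1948 + 1305)/(-1158 - 494) + 3161)*(41 + 3090) = (-643/(-1652) + 3161)*3131 = (-643*(-1/1652) + 3161)*3131 = (643/1652 + 3161)*3131 = (5222615/1652)*3131 = 16352007565/1652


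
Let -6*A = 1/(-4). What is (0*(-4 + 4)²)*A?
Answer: 0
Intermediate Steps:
A = 1/24 (A = -⅙/(-4) = -⅙*(-¼) = 1/24 ≈ 0.041667)
(0*(-4 + 4)²)*A = (0*(-4 + 4)²)*(1/24) = (0*0²)*(1/24) = (0*0)*(1/24) = 0*(1/24) = 0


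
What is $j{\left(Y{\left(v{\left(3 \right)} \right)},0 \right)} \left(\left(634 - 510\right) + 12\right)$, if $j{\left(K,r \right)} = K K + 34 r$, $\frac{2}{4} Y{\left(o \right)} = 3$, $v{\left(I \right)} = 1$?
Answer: $4896$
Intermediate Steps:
$Y{\left(o \right)} = 6$ ($Y{\left(o \right)} = 2 \cdot 3 = 6$)
$j{\left(K,r \right)} = K^{2} + 34 r$
$j{\left(Y{\left(v{\left(3 \right)} \right)},0 \right)} \left(\left(634 - 510\right) + 12\right) = \left(6^{2} + 34 \cdot 0\right) \left(\left(634 - 510\right) + 12\right) = \left(36 + 0\right) \left(\left(634 - 510\right) + 12\right) = 36 \left(124 + 12\right) = 36 \cdot 136 = 4896$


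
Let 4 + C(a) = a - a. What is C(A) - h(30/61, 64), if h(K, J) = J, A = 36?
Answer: -68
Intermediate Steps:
C(a) = -4 (C(a) = -4 + (a - a) = -4 + 0 = -4)
C(A) - h(30/61, 64) = -4 - 1*64 = -4 - 64 = -68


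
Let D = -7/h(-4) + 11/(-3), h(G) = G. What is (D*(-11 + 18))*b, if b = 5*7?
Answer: -5635/12 ≈ -469.58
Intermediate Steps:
b = 35
D = -23/12 (D = -7/(-4) + 11/(-3) = -7*(-1/4) + 11*(-1/3) = 7/4 - 11/3 = -23/12 ≈ -1.9167)
(D*(-11 + 18))*b = -23*(-11 + 18)/12*35 = -23/12*7*35 = -161/12*35 = -5635/12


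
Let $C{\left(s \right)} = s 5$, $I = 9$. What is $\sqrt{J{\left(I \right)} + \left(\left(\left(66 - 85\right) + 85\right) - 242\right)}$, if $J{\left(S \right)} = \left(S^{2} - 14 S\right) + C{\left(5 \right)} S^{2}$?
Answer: $2 \sqrt{451} \approx 42.474$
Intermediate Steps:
$C{\left(s \right)} = 5 s$
$J{\left(S \right)} = - 14 S + 26 S^{2}$ ($J{\left(S \right)} = \left(S^{2} - 14 S\right) + 5 \cdot 5 S^{2} = \left(S^{2} - 14 S\right) + 25 S^{2} = - 14 S + 26 S^{2}$)
$\sqrt{J{\left(I \right)} + \left(\left(\left(66 - 85\right) + 85\right) - 242\right)} = \sqrt{2 \cdot 9 \left(-7 + 13 \cdot 9\right) + \left(\left(\left(66 - 85\right) + 85\right) - 242\right)} = \sqrt{2 \cdot 9 \left(-7 + 117\right) + \left(\left(-19 + 85\right) - 242\right)} = \sqrt{2 \cdot 9 \cdot 110 + \left(66 - 242\right)} = \sqrt{1980 - 176} = \sqrt{1804} = 2 \sqrt{451}$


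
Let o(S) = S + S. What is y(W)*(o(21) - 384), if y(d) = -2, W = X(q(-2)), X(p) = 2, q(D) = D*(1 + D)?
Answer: 684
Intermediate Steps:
o(S) = 2*S
W = 2
y(W)*(o(21) - 384) = -2*(2*21 - 384) = -2*(42 - 384) = -2*(-342) = 684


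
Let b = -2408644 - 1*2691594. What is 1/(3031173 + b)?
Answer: -1/2069065 ≈ -4.8331e-7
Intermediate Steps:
b = -5100238 (b = -2408644 - 2691594 = -5100238)
1/(3031173 + b) = 1/(3031173 - 5100238) = 1/(-2069065) = -1/2069065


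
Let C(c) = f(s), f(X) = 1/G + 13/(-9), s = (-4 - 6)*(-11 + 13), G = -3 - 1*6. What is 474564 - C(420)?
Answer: 4271090/9 ≈ 4.7457e+5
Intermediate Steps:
G = -9 (G = -3 - 6 = -9)
s = -20 (s = -10*2 = -20)
f(X) = -14/9 (f(X) = 1/(-9) + 13/(-9) = 1*(-1/9) + 13*(-1/9) = -1/9 - 13/9 = -14/9)
C(c) = -14/9
474564 - C(420) = 474564 - 1*(-14/9) = 474564 + 14/9 = 4271090/9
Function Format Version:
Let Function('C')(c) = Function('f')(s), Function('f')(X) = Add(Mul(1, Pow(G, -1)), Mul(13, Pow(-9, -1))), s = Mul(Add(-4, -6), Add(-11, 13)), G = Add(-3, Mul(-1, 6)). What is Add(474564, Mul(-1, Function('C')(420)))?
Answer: Rational(4271090, 9) ≈ 4.7457e+5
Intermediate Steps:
G = -9 (G = Add(-3, -6) = -9)
s = -20 (s = Mul(-10, 2) = -20)
Function('f')(X) = Rational(-14, 9) (Function('f')(X) = Add(Mul(1, Pow(-9, -1)), Mul(13, Pow(-9, -1))) = Add(Mul(1, Rational(-1, 9)), Mul(13, Rational(-1, 9))) = Add(Rational(-1, 9), Rational(-13, 9)) = Rational(-14, 9))
Function('C')(c) = Rational(-14, 9)
Add(474564, Mul(-1, Function('C')(420))) = Add(474564, Mul(-1, Rational(-14, 9))) = Add(474564, Rational(14, 9)) = Rational(4271090, 9)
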